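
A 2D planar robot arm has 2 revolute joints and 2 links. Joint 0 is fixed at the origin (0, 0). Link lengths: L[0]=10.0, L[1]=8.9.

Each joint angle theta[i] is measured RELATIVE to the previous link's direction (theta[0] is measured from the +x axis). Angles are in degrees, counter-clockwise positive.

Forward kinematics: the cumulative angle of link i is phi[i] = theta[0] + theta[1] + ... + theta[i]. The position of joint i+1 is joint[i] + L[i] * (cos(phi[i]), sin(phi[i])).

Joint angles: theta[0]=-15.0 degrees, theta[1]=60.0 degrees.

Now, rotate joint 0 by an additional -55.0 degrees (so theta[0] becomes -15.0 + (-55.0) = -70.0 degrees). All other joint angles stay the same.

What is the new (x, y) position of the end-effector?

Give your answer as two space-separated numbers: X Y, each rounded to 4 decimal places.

Answer: 12.1850 -10.9424

Derivation:
joint[0] = (0.0000, 0.0000)  (base)
link 0: phi[0] = -70 = -70 deg
  cos(-70 deg) = 0.3420, sin(-70 deg) = -0.9397
  joint[1] = (0.0000, 0.0000) + 10 * (0.3420, -0.9397) = (0.0000 + 3.4202, 0.0000 + -9.3969) = (3.4202, -9.3969)
link 1: phi[1] = -70 + 60 = -10 deg
  cos(-10 deg) = 0.9848, sin(-10 deg) = -0.1736
  joint[2] = (3.4202, -9.3969) + 8.9 * (0.9848, -0.1736) = (3.4202 + 8.7648, -9.3969 + -1.5455) = (12.1850, -10.9424)
End effector: (12.1850, -10.9424)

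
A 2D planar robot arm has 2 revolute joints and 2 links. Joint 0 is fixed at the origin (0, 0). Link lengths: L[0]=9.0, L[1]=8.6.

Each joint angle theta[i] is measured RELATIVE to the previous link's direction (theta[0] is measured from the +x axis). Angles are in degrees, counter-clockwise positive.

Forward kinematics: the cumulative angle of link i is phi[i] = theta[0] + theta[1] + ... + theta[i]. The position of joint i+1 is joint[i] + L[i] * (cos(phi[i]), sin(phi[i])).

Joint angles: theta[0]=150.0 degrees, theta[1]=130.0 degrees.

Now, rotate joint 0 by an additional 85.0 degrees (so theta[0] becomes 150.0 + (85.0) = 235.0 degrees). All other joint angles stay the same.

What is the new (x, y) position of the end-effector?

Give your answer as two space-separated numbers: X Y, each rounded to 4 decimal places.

Answer: 3.4051 -6.6228

Derivation:
joint[0] = (0.0000, 0.0000)  (base)
link 0: phi[0] = 235 = 235 deg
  cos(235 deg) = -0.5736, sin(235 deg) = -0.8192
  joint[1] = (0.0000, 0.0000) + 9 * (-0.5736, -0.8192) = (0.0000 + -5.1622, 0.0000 + -7.3724) = (-5.1622, -7.3724)
link 1: phi[1] = 235 + 130 = 365 deg
  cos(365 deg) = 0.9962, sin(365 deg) = 0.0872
  joint[2] = (-5.1622, -7.3724) + 8.6 * (0.9962, 0.0872) = (-5.1622 + 8.5673, -7.3724 + 0.7495) = (3.4051, -6.6228)
End effector: (3.4051, -6.6228)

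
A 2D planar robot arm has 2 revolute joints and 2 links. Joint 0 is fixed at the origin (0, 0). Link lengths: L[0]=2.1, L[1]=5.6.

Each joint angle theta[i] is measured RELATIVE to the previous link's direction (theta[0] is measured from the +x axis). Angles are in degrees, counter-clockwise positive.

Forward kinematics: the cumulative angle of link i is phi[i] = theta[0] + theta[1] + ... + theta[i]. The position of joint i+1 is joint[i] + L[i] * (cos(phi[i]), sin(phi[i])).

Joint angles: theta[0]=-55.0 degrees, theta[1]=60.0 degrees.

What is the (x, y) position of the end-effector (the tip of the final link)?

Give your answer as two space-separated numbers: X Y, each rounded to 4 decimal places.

joint[0] = (0.0000, 0.0000)  (base)
link 0: phi[0] = -55 = -55 deg
  cos(-55 deg) = 0.5736, sin(-55 deg) = -0.8192
  joint[1] = (0.0000, 0.0000) + 2.1 * (0.5736, -0.8192) = (0.0000 + 1.2045, 0.0000 + -1.7202) = (1.2045, -1.7202)
link 1: phi[1] = -55 + 60 = 5 deg
  cos(5 deg) = 0.9962, sin(5 deg) = 0.0872
  joint[2] = (1.2045, -1.7202) + 5.6 * (0.9962, 0.0872) = (1.2045 + 5.5787, -1.7202 + 0.4881) = (6.7832, -1.2321)
End effector: (6.7832, -1.2321)

Answer: 6.7832 -1.2321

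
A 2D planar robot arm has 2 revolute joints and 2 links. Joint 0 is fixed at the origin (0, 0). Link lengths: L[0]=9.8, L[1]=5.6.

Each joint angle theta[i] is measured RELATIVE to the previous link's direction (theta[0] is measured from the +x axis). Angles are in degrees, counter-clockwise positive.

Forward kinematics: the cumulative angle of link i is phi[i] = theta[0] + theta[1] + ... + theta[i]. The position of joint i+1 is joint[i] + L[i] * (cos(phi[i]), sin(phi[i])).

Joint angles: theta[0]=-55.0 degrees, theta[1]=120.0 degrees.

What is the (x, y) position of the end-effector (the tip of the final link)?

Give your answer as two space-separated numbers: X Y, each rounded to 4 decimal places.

joint[0] = (0.0000, 0.0000)  (base)
link 0: phi[0] = -55 = -55 deg
  cos(-55 deg) = 0.5736, sin(-55 deg) = -0.8192
  joint[1] = (0.0000, 0.0000) + 9.8 * (0.5736, -0.8192) = (0.0000 + 5.6210, 0.0000 + -8.0277) = (5.6210, -8.0277)
link 1: phi[1] = -55 + 120 = 65 deg
  cos(65 deg) = 0.4226, sin(65 deg) = 0.9063
  joint[2] = (5.6210, -8.0277) + 5.6 * (0.4226, 0.9063) = (5.6210 + 2.3667, -8.0277 + 5.0753) = (7.9877, -2.9524)
End effector: (7.9877, -2.9524)

Answer: 7.9877 -2.9524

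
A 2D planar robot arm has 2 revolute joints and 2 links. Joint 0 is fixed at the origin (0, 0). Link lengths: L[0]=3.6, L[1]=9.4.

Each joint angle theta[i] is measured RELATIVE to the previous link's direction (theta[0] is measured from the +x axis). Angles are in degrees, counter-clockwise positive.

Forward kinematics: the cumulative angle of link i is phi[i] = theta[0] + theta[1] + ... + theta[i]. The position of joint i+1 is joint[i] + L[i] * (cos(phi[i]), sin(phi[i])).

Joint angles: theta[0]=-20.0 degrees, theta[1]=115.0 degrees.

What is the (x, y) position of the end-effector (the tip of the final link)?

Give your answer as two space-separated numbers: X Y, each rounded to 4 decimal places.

Answer: 2.5636 8.1330

Derivation:
joint[0] = (0.0000, 0.0000)  (base)
link 0: phi[0] = -20 = -20 deg
  cos(-20 deg) = 0.9397, sin(-20 deg) = -0.3420
  joint[1] = (0.0000, 0.0000) + 3.6 * (0.9397, -0.3420) = (0.0000 + 3.3829, 0.0000 + -1.2313) = (3.3829, -1.2313)
link 1: phi[1] = -20 + 115 = 95 deg
  cos(95 deg) = -0.0872, sin(95 deg) = 0.9962
  joint[2] = (3.3829, -1.2313) + 9.4 * (-0.0872, 0.9962) = (3.3829 + -0.8193, -1.2313 + 9.3642) = (2.5636, 8.1330)
End effector: (2.5636, 8.1330)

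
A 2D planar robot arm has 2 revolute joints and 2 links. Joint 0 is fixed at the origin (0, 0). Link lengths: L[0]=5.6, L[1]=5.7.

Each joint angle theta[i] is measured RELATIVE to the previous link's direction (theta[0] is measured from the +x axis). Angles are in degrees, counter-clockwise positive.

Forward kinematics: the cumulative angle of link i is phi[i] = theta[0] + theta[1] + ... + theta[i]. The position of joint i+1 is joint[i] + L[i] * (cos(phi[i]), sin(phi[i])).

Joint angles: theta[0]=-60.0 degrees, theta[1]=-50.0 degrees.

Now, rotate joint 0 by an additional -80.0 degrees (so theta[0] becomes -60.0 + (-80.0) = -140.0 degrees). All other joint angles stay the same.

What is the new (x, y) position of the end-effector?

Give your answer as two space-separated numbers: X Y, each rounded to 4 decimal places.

joint[0] = (0.0000, 0.0000)  (base)
link 0: phi[0] = -140 = -140 deg
  cos(-140 deg) = -0.7660, sin(-140 deg) = -0.6428
  joint[1] = (0.0000, 0.0000) + 5.6 * (-0.7660, -0.6428) = (0.0000 + -4.2898, 0.0000 + -3.5996) = (-4.2898, -3.5996)
link 1: phi[1] = -140 + -50 = -190 deg
  cos(-190 deg) = -0.9848, sin(-190 deg) = 0.1736
  joint[2] = (-4.2898, -3.5996) + 5.7 * (-0.9848, 0.1736) = (-4.2898 + -5.6134, -3.5996 + 0.9898) = (-9.9033, -2.6098)
End effector: (-9.9033, -2.6098)

Answer: -9.9033 -2.6098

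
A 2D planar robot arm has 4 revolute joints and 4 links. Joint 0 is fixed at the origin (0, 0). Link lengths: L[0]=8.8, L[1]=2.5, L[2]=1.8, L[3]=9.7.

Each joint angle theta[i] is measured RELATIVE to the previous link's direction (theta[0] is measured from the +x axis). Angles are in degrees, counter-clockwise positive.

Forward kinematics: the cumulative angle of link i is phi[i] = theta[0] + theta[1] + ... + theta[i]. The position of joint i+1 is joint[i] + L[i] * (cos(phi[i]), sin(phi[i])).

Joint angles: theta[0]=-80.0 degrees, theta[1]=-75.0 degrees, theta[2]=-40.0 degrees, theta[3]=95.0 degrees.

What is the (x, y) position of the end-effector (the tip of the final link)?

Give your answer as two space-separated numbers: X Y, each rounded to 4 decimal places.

joint[0] = (0.0000, 0.0000)  (base)
link 0: phi[0] = -80 = -80 deg
  cos(-80 deg) = 0.1736, sin(-80 deg) = -0.9848
  joint[1] = (0.0000, 0.0000) + 8.8 * (0.1736, -0.9848) = (0.0000 + 1.5281, 0.0000 + -8.6663) = (1.5281, -8.6663)
link 1: phi[1] = -80 + -75 = -155 deg
  cos(-155 deg) = -0.9063, sin(-155 deg) = -0.4226
  joint[2] = (1.5281, -8.6663) + 2.5 * (-0.9063, -0.4226) = (1.5281 + -2.2658, -8.6663 + -1.0565) = (-0.7377, -9.7229)
link 2: phi[2] = -80 + -75 + -40 = -195 deg
  cos(-195 deg) = -0.9659, sin(-195 deg) = 0.2588
  joint[3] = (-0.7377, -9.7229) + 1.8 * (-0.9659, 0.2588) = (-0.7377 + -1.7387, -9.7229 + 0.4659) = (-2.4763, -9.2570)
link 3: phi[3] = -80 + -75 + -40 + 95 = -100 deg
  cos(-100 deg) = -0.1736, sin(-100 deg) = -0.9848
  joint[4] = (-2.4763, -9.2570) + 9.7 * (-0.1736, -0.9848) = (-2.4763 + -1.6844, -9.2570 + -9.5526) = (-4.1607, -18.8096)
End effector: (-4.1607, -18.8096)

Answer: -4.1607 -18.8096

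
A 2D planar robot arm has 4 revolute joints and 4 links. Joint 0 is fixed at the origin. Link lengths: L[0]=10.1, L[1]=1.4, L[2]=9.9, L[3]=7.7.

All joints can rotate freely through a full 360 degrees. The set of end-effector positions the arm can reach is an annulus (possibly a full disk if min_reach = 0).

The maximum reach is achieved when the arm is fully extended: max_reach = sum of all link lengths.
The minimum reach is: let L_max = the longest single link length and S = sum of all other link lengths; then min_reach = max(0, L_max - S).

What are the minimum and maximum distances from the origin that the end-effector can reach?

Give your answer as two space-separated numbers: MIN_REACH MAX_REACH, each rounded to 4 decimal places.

Answer: 0.0000 29.1000

Derivation:
Link lengths: [10.1, 1.4, 9.9, 7.7]
max_reach = 10.1 + 1.4 + 9.9 + 7.7 = 29.1
L_max = max([10.1, 1.4, 9.9, 7.7]) = 10.1
S (sum of others) = 29.1 - 10.1 = 19
min_reach = max(0, 10.1 - 19) = max(0, -8.9) = 0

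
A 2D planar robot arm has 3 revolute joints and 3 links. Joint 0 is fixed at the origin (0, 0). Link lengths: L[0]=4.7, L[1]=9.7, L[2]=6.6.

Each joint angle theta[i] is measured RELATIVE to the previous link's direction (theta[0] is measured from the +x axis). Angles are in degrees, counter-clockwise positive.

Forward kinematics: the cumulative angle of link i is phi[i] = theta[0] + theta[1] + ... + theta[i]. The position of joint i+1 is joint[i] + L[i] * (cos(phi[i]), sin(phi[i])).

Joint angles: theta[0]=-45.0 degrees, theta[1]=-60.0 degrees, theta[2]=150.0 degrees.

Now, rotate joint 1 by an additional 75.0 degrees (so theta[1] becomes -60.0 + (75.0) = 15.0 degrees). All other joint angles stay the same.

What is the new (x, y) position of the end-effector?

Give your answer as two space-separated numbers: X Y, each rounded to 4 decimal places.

joint[0] = (0.0000, 0.0000)  (base)
link 0: phi[0] = -45 = -45 deg
  cos(-45 deg) = 0.7071, sin(-45 deg) = -0.7071
  joint[1] = (0.0000, 0.0000) + 4.7 * (0.7071, -0.7071) = (0.0000 + 3.3234, 0.0000 + -3.3234) = (3.3234, -3.3234)
link 1: phi[1] = -45 + 15 = -30 deg
  cos(-30 deg) = 0.8660, sin(-30 deg) = -0.5000
  joint[2] = (3.3234, -3.3234) + 9.7 * (0.8660, -0.5000) = (3.3234 + 8.4004, -3.3234 + -4.8500) = (11.7238, -8.1734)
link 2: phi[2] = -45 + 15 + 150 = 120 deg
  cos(120 deg) = -0.5000, sin(120 deg) = 0.8660
  joint[3] = (11.7238, -8.1734) + 6.6 * (-0.5000, 0.8660) = (11.7238 + -3.3000, -8.1734 + 5.7158) = (8.4238, -2.4576)
End effector: (8.4238, -2.4576)

Answer: 8.4238 -2.4576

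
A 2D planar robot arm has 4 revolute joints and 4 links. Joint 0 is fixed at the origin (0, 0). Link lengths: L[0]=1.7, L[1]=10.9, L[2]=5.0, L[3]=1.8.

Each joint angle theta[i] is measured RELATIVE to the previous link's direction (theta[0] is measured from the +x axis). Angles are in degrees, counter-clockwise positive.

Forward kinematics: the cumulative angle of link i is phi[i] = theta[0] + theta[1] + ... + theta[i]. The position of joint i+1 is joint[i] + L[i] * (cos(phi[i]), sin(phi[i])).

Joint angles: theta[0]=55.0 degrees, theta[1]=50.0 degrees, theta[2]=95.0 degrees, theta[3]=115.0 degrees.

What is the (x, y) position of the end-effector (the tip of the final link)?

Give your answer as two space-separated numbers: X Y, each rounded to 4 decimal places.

Answer: -5.2717 8.9383

Derivation:
joint[0] = (0.0000, 0.0000)  (base)
link 0: phi[0] = 55 = 55 deg
  cos(55 deg) = 0.5736, sin(55 deg) = 0.8192
  joint[1] = (0.0000, 0.0000) + 1.7 * (0.5736, 0.8192) = (0.0000 + 0.9751, 0.0000 + 1.3926) = (0.9751, 1.3926)
link 1: phi[1] = 55 + 50 = 105 deg
  cos(105 deg) = -0.2588, sin(105 deg) = 0.9659
  joint[2] = (0.9751, 1.3926) + 10.9 * (-0.2588, 0.9659) = (0.9751 + -2.8211, 1.3926 + 10.5286) = (-1.8460, 11.9211)
link 2: phi[2] = 55 + 50 + 95 = 200 deg
  cos(200 deg) = -0.9397, sin(200 deg) = -0.3420
  joint[3] = (-1.8460, 11.9211) + 5 * (-0.9397, -0.3420) = (-1.8460 + -4.6985, 11.9211 + -1.7101) = (-6.5445, 10.2110)
link 3: phi[3] = 55 + 50 + 95 + 115 = 315 deg
  cos(315 deg) = 0.7071, sin(315 deg) = -0.7071
  joint[4] = (-6.5445, 10.2110) + 1.8 * (0.7071, -0.7071) = (-6.5445 + 1.2728, 10.2110 + -1.2728) = (-5.2717, 8.9383)
End effector: (-5.2717, 8.9383)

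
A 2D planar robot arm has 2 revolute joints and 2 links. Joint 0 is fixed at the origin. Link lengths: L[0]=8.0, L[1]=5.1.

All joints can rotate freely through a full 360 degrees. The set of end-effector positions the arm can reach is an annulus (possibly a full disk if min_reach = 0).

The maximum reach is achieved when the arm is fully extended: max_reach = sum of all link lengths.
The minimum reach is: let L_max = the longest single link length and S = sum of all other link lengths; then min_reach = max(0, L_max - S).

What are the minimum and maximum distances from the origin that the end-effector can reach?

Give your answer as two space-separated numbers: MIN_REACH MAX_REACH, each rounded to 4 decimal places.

Link lengths: [8.0, 5.1]
max_reach = 8 + 5.1 = 13.1
L_max = max([8.0, 5.1]) = 8
S (sum of others) = 13.1 - 8 = 5.1
min_reach = max(0, 8 - 5.1) = max(0, 2.9) = 2.9

Answer: 2.9000 13.1000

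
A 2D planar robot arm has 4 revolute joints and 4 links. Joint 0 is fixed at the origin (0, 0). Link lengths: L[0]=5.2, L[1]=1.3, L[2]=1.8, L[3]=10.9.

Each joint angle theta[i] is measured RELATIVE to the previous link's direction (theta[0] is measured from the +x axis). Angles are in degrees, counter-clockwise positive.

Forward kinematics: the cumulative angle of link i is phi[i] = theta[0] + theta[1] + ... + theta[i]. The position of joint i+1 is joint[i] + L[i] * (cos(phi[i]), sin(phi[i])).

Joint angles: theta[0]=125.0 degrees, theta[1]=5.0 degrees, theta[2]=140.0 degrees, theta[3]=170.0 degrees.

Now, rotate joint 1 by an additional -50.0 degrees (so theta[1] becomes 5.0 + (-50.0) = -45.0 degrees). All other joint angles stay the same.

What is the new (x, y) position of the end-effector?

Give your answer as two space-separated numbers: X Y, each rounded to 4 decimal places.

Answer: 5.3039 9.8328

Derivation:
joint[0] = (0.0000, 0.0000)  (base)
link 0: phi[0] = 125 = 125 deg
  cos(125 deg) = -0.5736, sin(125 deg) = 0.8192
  joint[1] = (0.0000, 0.0000) + 5.2 * (-0.5736, 0.8192) = (0.0000 + -2.9826, 0.0000 + 4.2596) = (-2.9826, 4.2596)
link 1: phi[1] = 125 + -45 = 80 deg
  cos(80 deg) = 0.1736, sin(80 deg) = 0.9848
  joint[2] = (-2.9826, 4.2596) + 1.3 * (0.1736, 0.9848) = (-2.9826 + 0.2257, 4.2596 + 1.2803) = (-2.7569, 5.5398)
link 2: phi[2] = 125 + -45 + 140 = 220 deg
  cos(220 deg) = -0.7660, sin(220 deg) = -0.6428
  joint[3] = (-2.7569, 5.5398) + 1.8 * (-0.7660, -0.6428) = (-2.7569 + -1.3789, 5.5398 + -1.1570) = (-4.1357, 4.3828)
link 3: phi[3] = 125 + -45 + 140 + 170 = 390 deg
  cos(390 deg) = 0.8660, sin(390 deg) = 0.5000
  joint[4] = (-4.1357, 4.3828) + 10.9 * (0.8660, 0.5000) = (-4.1357 + 9.4397, 4.3828 + 5.4500) = (5.3039, 9.8328)
End effector: (5.3039, 9.8328)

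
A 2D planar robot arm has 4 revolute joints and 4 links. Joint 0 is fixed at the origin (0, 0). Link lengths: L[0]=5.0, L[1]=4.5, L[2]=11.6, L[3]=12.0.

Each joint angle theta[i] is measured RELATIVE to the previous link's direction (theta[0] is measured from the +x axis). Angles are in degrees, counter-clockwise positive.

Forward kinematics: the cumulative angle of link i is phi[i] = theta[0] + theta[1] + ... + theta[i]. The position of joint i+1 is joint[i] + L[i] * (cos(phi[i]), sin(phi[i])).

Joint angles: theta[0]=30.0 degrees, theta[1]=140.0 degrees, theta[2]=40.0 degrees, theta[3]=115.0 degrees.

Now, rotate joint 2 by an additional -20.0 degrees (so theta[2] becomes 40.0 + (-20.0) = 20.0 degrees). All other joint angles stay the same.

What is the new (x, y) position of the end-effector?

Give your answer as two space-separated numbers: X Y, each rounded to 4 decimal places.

joint[0] = (0.0000, 0.0000)  (base)
link 0: phi[0] = 30 = 30 deg
  cos(30 deg) = 0.8660, sin(30 deg) = 0.5000
  joint[1] = (0.0000, 0.0000) + 5 * (0.8660, 0.5000) = (0.0000 + 4.3301, 0.0000 + 2.5000) = (4.3301, 2.5000)
link 1: phi[1] = 30 + 140 = 170 deg
  cos(170 deg) = -0.9848, sin(170 deg) = 0.1736
  joint[2] = (4.3301, 2.5000) + 4.5 * (-0.9848, 0.1736) = (4.3301 + -4.4316, 2.5000 + 0.7814) = (-0.1015, 3.2814)
link 2: phi[2] = 30 + 140 + 20 = 190 deg
  cos(190 deg) = -0.9848, sin(190 deg) = -0.1736
  joint[3] = (-0.1015, 3.2814) + 11.6 * (-0.9848, -0.1736) = (-0.1015 + -11.4238, 3.2814 + -2.0143) = (-11.5253, 1.2671)
link 3: phi[3] = 30 + 140 + 20 + 115 = 305 deg
  cos(305 deg) = 0.5736, sin(305 deg) = -0.8192
  joint[4] = (-11.5253, 1.2671) + 12 * (0.5736, -0.8192) = (-11.5253 + 6.8829, 1.2671 + -9.8298) = (-4.6424, -8.5627)
End effector: (-4.6424, -8.5627)

Answer: -4.6424 -8.5627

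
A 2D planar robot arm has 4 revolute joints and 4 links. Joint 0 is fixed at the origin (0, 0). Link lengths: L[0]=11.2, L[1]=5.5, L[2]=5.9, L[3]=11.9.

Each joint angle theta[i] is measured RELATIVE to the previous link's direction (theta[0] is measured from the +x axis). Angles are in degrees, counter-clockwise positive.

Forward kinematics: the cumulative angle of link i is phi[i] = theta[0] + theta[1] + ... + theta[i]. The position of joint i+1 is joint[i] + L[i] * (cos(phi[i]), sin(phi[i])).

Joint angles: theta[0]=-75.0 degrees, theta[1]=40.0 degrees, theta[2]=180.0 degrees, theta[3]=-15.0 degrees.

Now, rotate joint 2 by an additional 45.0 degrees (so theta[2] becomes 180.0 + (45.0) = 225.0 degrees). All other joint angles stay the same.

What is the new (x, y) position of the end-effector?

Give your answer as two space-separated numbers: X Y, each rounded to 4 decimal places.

joint[0] = (0.0000, 0.0000)  (base)
link 0: phi[0] = -75 = -75 deg
  cos(-75 deg) = 0.2588, sin(-75 deg) = -0.9659
  joint[1] = (0.0000, 0.0000) + 11.2 * (0.2588, -0.9659) = (0.0000 + 2.8988, 0.0000 + -10.8184) = (2.8988, -10.8184)
link 1: phi[1] = -75 + 40 = -35 deg
  cos(-35 deg) = 0.8192, sin(-35 deg) = -0.5736
  joint[2] = (2.8988, -10.8184) + 5.5 * (0.8192, -0.5736) = (2.8988 + 4.5053, -10.8184 + -3.1547) = (7.4041, -13.9730)
link 2: phi[2] = -75 + 40 + 225 = 190 deg
  cos(190 deg) = -0.9848, sin(190 deg) = -0.1736
  joint[3] = (7.4041, -13.9730) + 5.9 * (-0.9848, -0.1736) = (7.4041 + -5.8104, -13.9730 + -1.0245) = (1.5937, -14.9976)
link 3: phi[3] = -75 + 40 + 225 + -15 = 175 deg
  cos(175 deg) = -0.9962, sin(175 deg) = 0.0872
  joint[4] = (1.5937, -14.9976) + 11.9 * (-0.9962, 0.0872) = (1.5937 + -11.8547, -14.9976 + 1.0372) = (-10.2610, -13.9604)
End effector: (-10.2610, -13.9604)

Answer: -10.2610 -13.9604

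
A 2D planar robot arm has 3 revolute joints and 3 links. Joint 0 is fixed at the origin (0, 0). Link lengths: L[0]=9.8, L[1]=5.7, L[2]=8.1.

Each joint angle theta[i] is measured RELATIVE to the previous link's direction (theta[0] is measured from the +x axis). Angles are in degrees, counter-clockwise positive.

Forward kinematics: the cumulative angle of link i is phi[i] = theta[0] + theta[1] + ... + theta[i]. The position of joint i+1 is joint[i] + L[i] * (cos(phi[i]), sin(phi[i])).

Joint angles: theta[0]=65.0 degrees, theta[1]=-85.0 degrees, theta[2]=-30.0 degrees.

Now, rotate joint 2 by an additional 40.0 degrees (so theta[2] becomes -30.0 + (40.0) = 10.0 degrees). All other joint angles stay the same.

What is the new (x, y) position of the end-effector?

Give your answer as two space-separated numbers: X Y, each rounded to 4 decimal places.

Answer: 17.4748 5.5258

Derivation:
joint[0] = (0.0000, 0.0000)  (base)
link 0: phi[0] = 65 = 65 deg
  cos(65 deg) = 0.4226, sin(65 deg) = 0.9063
  joint[1] = (0.0000, 0.0000) + 9.8 * (0.4226, 0.9063) = (0.0000 + 4.1417, 0.0000 + 8.8818) = (4.1417, 8.8818)
link 1: phi[1] = 65 + -85 = -20 deg
  cos(-20 deg) = 0.9397, sin(-20 deg) = -0.3420
  joint[2] = (4.1417, 8.8818) + 5.7 * (0.9397, -0.3420) = (4.1417 + 5.3562, 8.8818 + -1.9495) = (9.4979, 6.9323)
link 2: phi[2] = 65 + -85 + 10 = -10 deg
  cos(-10 deg) = 0.9848, sin(-10 deg) = -0.1736
  joint[3] = (9.4979, 6.9323) + 8.1 * (0.9848, -0.1736) = (9.4979 + 7.9769, 6.9323 + -1.4066) = (17.4748, 5.5258)
End effector: (17.4748, 5.5258)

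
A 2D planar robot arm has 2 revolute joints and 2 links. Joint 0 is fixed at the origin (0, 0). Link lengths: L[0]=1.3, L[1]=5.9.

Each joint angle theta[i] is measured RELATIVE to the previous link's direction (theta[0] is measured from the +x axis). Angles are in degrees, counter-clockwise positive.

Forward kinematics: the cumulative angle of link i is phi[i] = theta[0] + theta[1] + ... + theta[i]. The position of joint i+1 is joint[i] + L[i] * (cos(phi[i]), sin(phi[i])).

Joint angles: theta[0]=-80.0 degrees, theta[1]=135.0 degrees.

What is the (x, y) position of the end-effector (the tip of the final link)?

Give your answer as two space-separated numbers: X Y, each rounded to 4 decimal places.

joint[0] = (0.0000, 0.0000)  (base)
link 0: phi[0] = -80 = -80 deg
  cos(-80 deg) = 0.1736, sin(-80 deg) = -0.9848
  joint[1] = (0.0000, 0.0000) + 1.3 * (0.1736, -0.9848) = (0.0000 + 0.2257, 0.0000 + -1.2803) = (0.2257, -1.2803)
link 1: phi[1] = -80 + 135 = 55 deg
  cos(55 deg) = 0.5736, sin(55 deg) = 0.8192
  joint[2] = (0.2257, -1.2803) + 5.9 * (0.5736, 0.8192) = (0.2257 + 3.3841, -1.2803 + 4.8330) = (3.6098, 3.5527)
End effector: (3.6098, 3.5527)

Answer: 3.6098 3.5527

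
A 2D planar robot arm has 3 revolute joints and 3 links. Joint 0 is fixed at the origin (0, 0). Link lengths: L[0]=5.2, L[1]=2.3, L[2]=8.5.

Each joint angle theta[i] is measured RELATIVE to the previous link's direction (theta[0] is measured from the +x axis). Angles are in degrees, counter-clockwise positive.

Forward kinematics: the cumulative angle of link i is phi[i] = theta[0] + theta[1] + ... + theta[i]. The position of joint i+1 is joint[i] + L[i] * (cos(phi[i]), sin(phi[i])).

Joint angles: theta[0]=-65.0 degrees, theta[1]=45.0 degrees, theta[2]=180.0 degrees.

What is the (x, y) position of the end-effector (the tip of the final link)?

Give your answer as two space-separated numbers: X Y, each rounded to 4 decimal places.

joint[0] = (0.0000, 0.0000)  (base)
link 0: phi[0] = -65 = -65 deg
  cos(-65 deg) = 0.4226, sin(-65 deg) = -0.9063
  joint[1] = (0.0000, 0.0000) + 5.2 * (0.4226, -0.9063) = (0.0000 + 2.1976, 0.0000 + -4.7128) = (2.1976, -4.7128)
link 1: phi[1] = -65 + 45 = -20 deg
  cos(-20 deg) = 0.9397, sin(-20 deg) = -0.3420
  joint[2] = (2.1976, -4.7128) + 2.3 * (0.9397, -0.3420) = (2.1976 + 2.1613, -4.7128 + -0.7866) = (4.3589, -5.4994)
link 2: phi[2] = -65 + 45 + 180 = 160 deg
  cos(160 deg) = -0.9397, sin(160 deg) = 0.3420
  joint[3] = (4.3589, -5.4994) + 8.5 * (-0.9397, 0.3420) = (4.3589 + -7.9874, -5.4994 + 2.9072) = (-3.6285, -2.5923)
End effector: (-3.6285, -2.5923)

Answer: -3.6285 -2.5923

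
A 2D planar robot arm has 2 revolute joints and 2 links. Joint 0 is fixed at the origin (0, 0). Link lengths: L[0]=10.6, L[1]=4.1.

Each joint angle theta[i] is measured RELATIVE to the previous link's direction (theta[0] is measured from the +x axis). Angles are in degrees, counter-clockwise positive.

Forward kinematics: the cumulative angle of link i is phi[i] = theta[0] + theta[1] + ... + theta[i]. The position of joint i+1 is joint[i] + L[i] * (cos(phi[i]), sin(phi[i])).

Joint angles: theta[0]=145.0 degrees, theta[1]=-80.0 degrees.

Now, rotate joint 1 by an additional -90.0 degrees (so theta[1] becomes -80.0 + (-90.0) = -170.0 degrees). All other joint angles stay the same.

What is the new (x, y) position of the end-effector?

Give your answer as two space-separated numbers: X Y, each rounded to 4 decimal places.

joint[0] = (0.0000, 0.0000)  (base)
link 0: phi[0] = 145 = 145 deg
  cos(145 deg) = -0.8192, sin(145 deg) = 0.5736
  joint[1] = (0.0000, 0.0000) + 10.6 * (-0.8192, 0.5736) = (0.0000 + -8.6830, 0.0000 + 6.0799) = (-8.6830, 6.0799)
link 1: phi[1] = 145 + -170 = -25 deg
  cos(-25 deg) = 0.9063, sin(-25 deg) = -0.4226
  joint[2] = (-8.6830, 6.0799) + 4.1 * (0.9063, -0.4226) = (-8.6830 + 3.7159, 6.0799 + -1.7327) = (-4.9671, 4.3472)
End effector: (-4.9671, 4.3472)

Answer: -4.9671 4.3472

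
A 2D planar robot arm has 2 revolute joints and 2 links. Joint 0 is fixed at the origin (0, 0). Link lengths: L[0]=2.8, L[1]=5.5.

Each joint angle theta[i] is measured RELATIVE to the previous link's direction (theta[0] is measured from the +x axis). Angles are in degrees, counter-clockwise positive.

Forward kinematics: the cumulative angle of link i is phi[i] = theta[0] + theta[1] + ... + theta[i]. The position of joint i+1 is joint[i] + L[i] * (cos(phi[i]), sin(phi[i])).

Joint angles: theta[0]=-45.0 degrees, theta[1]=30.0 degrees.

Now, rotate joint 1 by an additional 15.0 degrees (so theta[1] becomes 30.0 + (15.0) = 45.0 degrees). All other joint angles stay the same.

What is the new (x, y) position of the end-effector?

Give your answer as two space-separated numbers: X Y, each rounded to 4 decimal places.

Answer: 7.4799 -1.9799

Derivation:
joint[0] = (0.0000, 0.0000)  (base)
link 0: phi[0] = -45 = -45 deg
  cos(-45 deg) = 0.7071, sin(-45 deg) = -0.7071
  joint[1] = (0.0000, 0.0000) + 2.8 * (0.7071, -0.7071) = (0.0000 + 1.9799, 0.0000 + -1.9799) = (1.9799, -1.9799)
link 1: phi[1] = -45 + 45 = 0 deg
  cos(0 deg) = 1.0000, sin(0 deg) = 0.0000
  joint[2] = (1.9799, -1.9799) + 5.5 * (1.0000, 0.0000) = (1.9799 + 5.5000, -1.9799 + 0.0000) = (7.4799, -1.9799)
End effector: (7.4799, -1.9799)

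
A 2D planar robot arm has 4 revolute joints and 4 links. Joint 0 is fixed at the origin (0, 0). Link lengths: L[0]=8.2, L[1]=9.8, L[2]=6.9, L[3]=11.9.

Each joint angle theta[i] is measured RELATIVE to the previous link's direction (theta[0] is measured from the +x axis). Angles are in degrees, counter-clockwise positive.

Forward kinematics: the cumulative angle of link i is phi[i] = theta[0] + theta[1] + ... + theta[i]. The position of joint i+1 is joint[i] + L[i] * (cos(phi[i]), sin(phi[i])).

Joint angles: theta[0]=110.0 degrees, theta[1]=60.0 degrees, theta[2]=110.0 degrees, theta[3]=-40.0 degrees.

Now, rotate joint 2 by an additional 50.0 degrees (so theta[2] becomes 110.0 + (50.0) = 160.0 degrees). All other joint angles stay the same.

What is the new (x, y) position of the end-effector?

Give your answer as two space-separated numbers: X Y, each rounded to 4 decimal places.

joint[0] = (0.0000, 0.0000)  (base)
link 0: phi[0] = 110 = 110 deg
  cos(110 deg) = -0.3420, sin(110 deg) = 0.9397
  joint[1] = (0.0000, 0.0000) + 8.2 * (-0.3420, 0.9397) = (0.0000 + -2.8046, 0.0000 + 7.7055) = (-2.8046, 7.7055)
link 1: phi[1] = 110 + 60 = 170 deg
  cos(170 deg) = -0.9848, sin(170 deg) = 0.1736
  joint[2] = (-2.8046, 7.7055) + 9.8 * (-0.9848, 0.1736) = (-2.8046 + -9.6511, 7.7055 + 1.7018) = (-12.4557, 9.4072)
link 2: phi[2] = 110 + 60 + 160 = 330 deg
  cos(330 deg) = 0.8660, sin(330 deg) = -0.5000
  joint[3] = (-12.4557, 9.4072) + 6.9 * (0.8660, -0.5000) = (-12.4557 + 5.9756, 9.4072 + -3.4500) = (-6.4801, 5.9572)
link 3: phi[3] = 110 + 60 + 160 + -40 = 290 deg
  cos(290 deg) = 0.3420, sin(290 deg) = -0.9397
  joint[4] = (-6.4801, 5.9572) + 11.9 * (0.3420, -0.9397) = (-6.4801 + 4.0700, 5.9572 + -11.1823) = (-2.4101, -5.2251)
End effector: (-2.4101, -5.2251)

Answer: -2.4101 -5.2251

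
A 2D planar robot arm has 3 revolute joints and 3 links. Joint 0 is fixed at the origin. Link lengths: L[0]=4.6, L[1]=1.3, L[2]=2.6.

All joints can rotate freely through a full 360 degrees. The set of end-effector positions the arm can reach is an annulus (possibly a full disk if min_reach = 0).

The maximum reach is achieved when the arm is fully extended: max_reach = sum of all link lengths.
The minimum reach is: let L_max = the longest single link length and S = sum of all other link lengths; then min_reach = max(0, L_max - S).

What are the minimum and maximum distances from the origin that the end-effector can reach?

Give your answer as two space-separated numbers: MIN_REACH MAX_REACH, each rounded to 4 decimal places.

Answer: 0.7000 8.5000

Derivation:
Link lengths: [4.6, 1.3, 2.6]
max_reach = 4.6 + 1.3 + 2.6 = 8.5
L_max = max([4.6, 1.3, 2.6]) = 4.6
S (sum of others) = 8.5 - 4.6 = 3.9
min_reach = max(0, 4.6 - 3.9) = max(0, 0.7) = 0.7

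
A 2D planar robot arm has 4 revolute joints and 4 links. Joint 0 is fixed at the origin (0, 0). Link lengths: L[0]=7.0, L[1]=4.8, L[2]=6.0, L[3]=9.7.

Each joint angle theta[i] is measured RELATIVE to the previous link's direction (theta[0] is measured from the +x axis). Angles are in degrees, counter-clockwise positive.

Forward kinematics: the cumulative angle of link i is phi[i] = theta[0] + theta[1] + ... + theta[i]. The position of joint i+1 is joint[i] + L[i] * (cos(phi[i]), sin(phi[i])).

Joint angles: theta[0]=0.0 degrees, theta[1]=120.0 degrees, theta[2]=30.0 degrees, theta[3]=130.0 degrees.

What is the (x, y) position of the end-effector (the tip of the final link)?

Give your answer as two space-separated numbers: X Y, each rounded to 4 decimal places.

joint[0] = (0.0000, 0.0000)  (base)
link 0: phi[0] = 0 = 0 deg
  cos(0 deg) = 1.0000, sin(0 deg) = 0.0000
  joint[1] = (0.0000, 0.0000) + 7 * (1.0000, 0.0000) = (0.0000 + 7.0000, 0.0000 + 0.0000) = (7.0000, 0.0000)
link 1: phi[1] = 0 + 120 = 120 deg
  cos(120 deg) = -0.5000, sin(120 deg) = 0.8660
  joint[2] = (7.0000, 0.0000) + 4.8 * (-0.5000, 0.8660) = (7.0000 + -2.4000, 0.0000 + 4.1569) = (4.6000, 4.1569)
link 2: phi[2] = 0 + 120 + 30 = 150 deg
  cos(150 deg) = -0.8660, sin(150 deg) = 0.5000
  joint[3] = (4.6000, 4.1569) + 6 * (-0.8660, 0.5000) = (4.6000 + -5.1962, 4.1569 + 3.0000) = (-0.5962, 7.1569)
link 3: phi[3] = 0 + 120 + 30 + 130 = 280 deg
  cos(280 deg) = 0.1736, sin(280 deg) = -0.9848
  joint[4] = (-0.5962, 7.1569) + 9.7 * (0.1736, -0.9848) = (-0.5962 + 1.6844, 7.1569 + -9.5526) = (1.0882, -2.3957)
End effector: (1.0882, -2.3957)

Answer: 1.0882 -2.3957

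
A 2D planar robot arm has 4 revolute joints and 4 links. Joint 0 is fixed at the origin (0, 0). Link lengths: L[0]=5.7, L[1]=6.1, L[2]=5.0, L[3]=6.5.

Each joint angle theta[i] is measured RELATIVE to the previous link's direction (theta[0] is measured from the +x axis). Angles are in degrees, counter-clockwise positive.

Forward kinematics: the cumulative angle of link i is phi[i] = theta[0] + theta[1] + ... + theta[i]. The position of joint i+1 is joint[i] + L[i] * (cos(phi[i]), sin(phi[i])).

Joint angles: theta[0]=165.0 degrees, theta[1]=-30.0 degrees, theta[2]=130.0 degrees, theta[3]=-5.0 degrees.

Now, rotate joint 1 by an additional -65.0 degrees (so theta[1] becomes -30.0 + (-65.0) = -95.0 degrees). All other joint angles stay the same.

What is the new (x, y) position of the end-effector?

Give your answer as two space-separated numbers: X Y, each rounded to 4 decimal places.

joint[0] = (0.0000, 0.0000)  (base)
link 0: phi[0] = 165 = 165 deg
  cos(165 deg) = -0.9659, sin(165 deg) = 0.2588
  joint[1] = (0.0000, 0.0000) + 5.7 * (-0.9659, 0.2588) = (0.0000 + -5.5058, 0.0000 + 1.4753) = (-5.5058, 1.4753)
link 1: phi[1] = 165 + -95 = 70 deg
  cos(70 deg) = 0.3420, sin(70 deg) = 0.9397
  joint[2] = (-5.5058, 1.4753) + 6.1 * (0.3420, 0.9397) = (-5.5058 + 2.0863, 1.4753 + 5.7321) = (-3.4195, 7.2074)
link 2: phi[2] = 165 + -95 + 130 = 200 deg
  cos(200 deg) = -0.9397, sin(200 deg) = -0.3420
  joint[3] = (-3.4195, 7.2074) + 5 * (-0.9397, -0.3420) = (-3.4195 + -4.6985, 7.2074 + -1.7101) = (-8.1179, 5.4973)
link 3: phi[3] = 165 + -95 + 130 + -5 = 195 deg
  cos(195 deg) = -0.9659, sin(195 deg) = -0.2588
  joint[4] = (-8.1179, 5.4973) + 6.5 * (-0.9659, -0.2588) = (-8.1179 + -6.2785, 5.4973 + -1.6823) = (-14.3964, 3.8150)
End effector: (-14.3964, 3.8150)

Answer: -14.3964 3.8150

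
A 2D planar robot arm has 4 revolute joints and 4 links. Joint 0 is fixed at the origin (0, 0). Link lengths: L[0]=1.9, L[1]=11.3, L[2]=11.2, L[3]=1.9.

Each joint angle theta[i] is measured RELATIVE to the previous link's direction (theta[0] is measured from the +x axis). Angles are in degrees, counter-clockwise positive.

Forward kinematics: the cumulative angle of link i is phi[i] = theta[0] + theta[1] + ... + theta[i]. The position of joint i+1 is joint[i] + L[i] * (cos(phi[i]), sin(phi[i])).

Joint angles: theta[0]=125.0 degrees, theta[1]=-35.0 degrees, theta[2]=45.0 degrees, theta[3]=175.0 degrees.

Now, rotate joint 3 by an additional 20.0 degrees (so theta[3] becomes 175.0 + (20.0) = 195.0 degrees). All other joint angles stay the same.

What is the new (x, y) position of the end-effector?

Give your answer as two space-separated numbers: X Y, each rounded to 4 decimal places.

Answer: -7.3639 19.8260

Derivation:
joint[0] = (0.0000, 0.0000)  (base)
link 0: phi[0] = 125 = 125 deg
  cos(125 deg) = -0.5736, sin(125 deg) = 0.8192
  joint[1] = (0.0000, 0.0000) + 1.9 * (-0.5736, 0.8192) = (0.0000 + -1.0898, 0.0000 + 1.5564) = (-1.0898, 1.5564)
link 1: phi[1] = 125 + -35 = 90 deg
  cos(90 deg) = 0.0000, sin(90 deg) = 1.0000
  joint[2] = (-1.0898, 1.5564) + 11.3 * (0.0000, 1.0000) = (-1.0898 + 0.0000, 1.5564 + 11.3000) = (-1.0898, 12.8564)
link 2: phi[2] = 125 + -35 + 45 = 135 deg
  cos(135 deg) = -0.7071, sin(135 deg) = 0.7071
  joint[3] = (-1.0898, 12.8564) + 11.2 * (-0.7071, 0.7071) = (-1.0898 + -7.9196, 12.8564 + 7.9196) = (-9.0094, 20.7760)
link 3: phi[3] = 125 + -35 + 45 + 195 = 330 deg
  cos(330 deg) = 0.8660, sin(330 deg) = -0.5000
  joint[4] = (-9.0094, 20.7760) + 1.9 * (0.8660, -0.5000) = (-9.0094 + 1.6454, 20.7760 + -0.9500) = (-7.3639, 19.8260)
End effector: (-7.3639, 19.8260)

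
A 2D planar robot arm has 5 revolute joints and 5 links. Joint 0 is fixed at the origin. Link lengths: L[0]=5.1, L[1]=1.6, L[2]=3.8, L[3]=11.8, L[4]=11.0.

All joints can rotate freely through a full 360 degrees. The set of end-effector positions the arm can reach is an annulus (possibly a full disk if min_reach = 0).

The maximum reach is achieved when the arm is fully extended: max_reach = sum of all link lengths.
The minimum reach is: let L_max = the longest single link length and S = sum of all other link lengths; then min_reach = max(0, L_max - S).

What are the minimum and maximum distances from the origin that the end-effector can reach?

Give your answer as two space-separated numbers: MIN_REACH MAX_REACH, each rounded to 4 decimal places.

Answer: 0.0000 33.3000

Derivation:
Link lengths: [5.1, 1.6, 3.8, 11.8, 11.0]
max_reach = 5.1 + 1.6 + 3.8 + 11.8 + 11 = 33.3
L_max = max([5.1, 1.6, 3.8, 11.8, 11.0]) = 11.8
S (sum of others) = 33.3 - 11.8 = 21.5
min_reach = max(0, 11.8 - 21.5) = max(0, -9.7) = 0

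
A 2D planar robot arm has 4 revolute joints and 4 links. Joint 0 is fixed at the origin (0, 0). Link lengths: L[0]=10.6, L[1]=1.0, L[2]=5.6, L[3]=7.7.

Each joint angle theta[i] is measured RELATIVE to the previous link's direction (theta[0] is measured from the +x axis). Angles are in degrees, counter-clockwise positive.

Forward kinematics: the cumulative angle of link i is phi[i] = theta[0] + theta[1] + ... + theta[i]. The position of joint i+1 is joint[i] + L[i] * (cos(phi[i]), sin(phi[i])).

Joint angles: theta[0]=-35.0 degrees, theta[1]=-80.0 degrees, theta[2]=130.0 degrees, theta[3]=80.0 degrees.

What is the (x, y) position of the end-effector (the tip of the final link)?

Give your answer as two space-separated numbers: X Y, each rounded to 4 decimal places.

Answer: 12.9985 2.1339

Derivation:
joint[0] = (0.0000, 0.0000)  (base)
link 0: phi[0] = -35 = -35 deg
  cos(-35 deg) = 0.8192, sin(-35 deg) = -0.5736
  joint[1] = (0.0000, 0.0000) + 10.6 * (0.8192, -0.5736) = (0.0000 + 8.6830, 0.0000 + -6.0799) = (8.6830, -6.0799)
link 1: phi[1] = -35 + -80 = -115 deg
  cos(-115 deg) = -0.4226, sin(-115 deg) = -0.9063
  joint[2] = (8.6830, -6.0799) + 1 * (-0.4226, -0.9063) = (8.6830 + -0.4226, -6.0799 + -0.9063) = (8.2604, -6.9862)
link 2: phi[2] = -35 + -80 + 130 = 15 deg
  cos(15 deg) = 0.9659, sin(15 deg) = 0.2588
  joint[3] = (8.2604, -6.9862) + 5.6 * (0.9659, 0.2588) = (8.2604 + 5.4092, -6.9862 + 1.4494) = (13.6696, -5.5368)
link 3: phi[3] = -35 + -80 + 130 + 80 = 95 deg
  cos(95 deg) = -0.0872, sin(95 deg) = 0.9962
  joint[4] = (13.6696, -5.5368) + 7.7 * (-0.0872, 0.9962) = (13.6696 + -0.6711, -5.5368 + 7.6707) = (12.9985, 2.1339)
End effector: (12.9985, 2.1339)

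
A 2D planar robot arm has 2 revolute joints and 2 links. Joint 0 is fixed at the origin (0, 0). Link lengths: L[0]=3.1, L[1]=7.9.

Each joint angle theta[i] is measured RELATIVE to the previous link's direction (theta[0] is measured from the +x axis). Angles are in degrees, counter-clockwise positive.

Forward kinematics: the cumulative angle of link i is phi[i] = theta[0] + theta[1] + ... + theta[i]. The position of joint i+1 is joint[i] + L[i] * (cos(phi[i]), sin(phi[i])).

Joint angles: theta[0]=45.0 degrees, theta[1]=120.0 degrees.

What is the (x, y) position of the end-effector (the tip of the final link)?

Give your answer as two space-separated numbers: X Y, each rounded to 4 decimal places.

joint[0] = (0.0000, 0.0000)  (base)
link 0: phi[0] = 45 = 45 deg
  cos(45 deg) = 0.7071, sin(45 deg) = 0.7071
  joint[1] = (0.0000, 0.0000) + 3.1 * (0.7071, 0.7071) = (0.0000 + 2.1920, 0.0000 + 2.1920) = (2.1920, 2.1920)
link 1: phi[1] = 45 + 120 = 165 deg
  cos(165 deg) = -0.9659, sin(165 deg) = 0.2588
  joint[2] = (2.1920, 2.1920) + 7.9 * (-0.9659, 0.2588) = (2.1920 + -7.6308, 2.1920 + 2.0447) = (-5.4388, 4.2367)
End effector: (-5.4388, 4.2367)

Answer: -5.4388 4.2367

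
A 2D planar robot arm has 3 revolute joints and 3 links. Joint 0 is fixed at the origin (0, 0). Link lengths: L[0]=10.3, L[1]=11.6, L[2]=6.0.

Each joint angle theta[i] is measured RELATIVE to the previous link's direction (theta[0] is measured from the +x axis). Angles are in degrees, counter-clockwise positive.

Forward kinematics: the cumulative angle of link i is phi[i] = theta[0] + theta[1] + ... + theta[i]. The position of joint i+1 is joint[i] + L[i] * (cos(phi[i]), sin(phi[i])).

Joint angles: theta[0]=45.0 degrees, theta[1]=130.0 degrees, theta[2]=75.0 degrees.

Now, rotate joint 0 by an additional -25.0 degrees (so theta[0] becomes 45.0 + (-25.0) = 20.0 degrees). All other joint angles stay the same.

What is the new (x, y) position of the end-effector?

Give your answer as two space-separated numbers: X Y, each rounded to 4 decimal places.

joint[0] = (0.0000, 0.0000)  (base)
link 0: phi[0] = 20 = 20 deg
  cos(20 deg) = 0.9397, sin(20 deg) = 0.3420
  joint[1] = (0.0000, 0.0000) + 10.3 * (0.9397, 0.3420) = (0.0000 + 9.6788, 0.0000 + 3.5228) = (9.6788, 3.5228)
link 1: phi[1] = 20 + 130 = 150 deg
  cos(150 deg) = -0.8660, sin(150 deg) = 0.5000
  joint[2] = (9.6788, 3.5228) + 11.6 * (-0.8660, 0.5000) = (9.6788 + -10.0459, 3.5228 + 5.8000) = (-0.3671, 9.3228)
link 2: phi[2] = 20 + 130 + 75 = 225 deg
  cos(225 deg) = -0.7071, sin(225 deg) = -0.7071
  joint[3] = (-0.3671, 9.3228) + 6 * (-0.7071, -0.7071) = (-0.3671 + -4.2426, 9.3228 + -4.2426) = (-4.6097, 5.0802)
End effector: (-4.6097, 5.0802)

Answer: -4.6097 5.0802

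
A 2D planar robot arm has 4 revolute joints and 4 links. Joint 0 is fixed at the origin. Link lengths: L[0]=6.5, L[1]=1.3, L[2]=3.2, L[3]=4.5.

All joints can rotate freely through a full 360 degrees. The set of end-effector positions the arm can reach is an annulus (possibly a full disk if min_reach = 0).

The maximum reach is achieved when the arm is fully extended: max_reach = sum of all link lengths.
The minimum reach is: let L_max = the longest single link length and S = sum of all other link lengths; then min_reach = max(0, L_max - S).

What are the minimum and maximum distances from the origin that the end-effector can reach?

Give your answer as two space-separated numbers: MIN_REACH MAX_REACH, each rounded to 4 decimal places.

Link lengths: [6.5, 1.3, 3.2, 4.5]
max_reach = 6.5 + 1.3 + 3.2 + 4.5 = 15.5
L_max = max([6.5, 1.3, 3.2, 4.5]) = 6.5
S (sum of others) = 15.5 - 6.5 = 9
min_reach = max(0, 6.5 - 9) = max(0, -2.5) = 0

Answer: 0.0000 15.5000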